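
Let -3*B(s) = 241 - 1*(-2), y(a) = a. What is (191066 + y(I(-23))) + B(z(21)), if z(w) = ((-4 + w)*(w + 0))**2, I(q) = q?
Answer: 190962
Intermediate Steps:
z(w) = w**2*(-4 + w)**2 (z(w) = ((-4 + w)*w)**2 = (w*(-4 + w))**2 = w**2*(-4 + w)**2)
B(s) = -81 (B(s) = -(241 - 1*(-2))/3 = -(241 + 2)/3 = -1/3*243 = -81)
(191066 + y(I(-23))) + B(z(21)) = (191066 - 23) - 81 = 191043 - 81 = 190962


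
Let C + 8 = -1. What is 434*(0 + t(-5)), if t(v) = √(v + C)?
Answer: 434*I*√14 ≈ 1623.9*I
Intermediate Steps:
C = -9 (C = -8 - 1 = -9)
t(v) = √(-9 + v) (t(v) = √(v - 9) = √(-9 + v))
434*(0 + t(-5)) = 434*(0 + √(-9 - 5)) = 434*(0 + √(-14)) = 434*(0 + I*√14) = 434*(I*√14) = 434*I*√14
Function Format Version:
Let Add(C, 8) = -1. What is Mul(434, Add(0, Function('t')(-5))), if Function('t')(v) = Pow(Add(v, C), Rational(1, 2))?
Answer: Mul(434, I, Pow(14, Rational(1, 2))) ≈ Mul(1623.9, I)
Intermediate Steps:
C = -9 (C = Add(-8, -1) = -9)
Function('t')(v) = Pow(Add(-9, v), Rational(1, 2)) (Function('t')(v) = Pow(Add(v, -9), Rational(1, 2)) = Pow(Add(-9, v), Rational(1, 2)))
Mul(434, Add(0, Function('t')(-5))) = Mul(434, Add(0, Pow(Add(-9, -5), Rational(1, 2)))) = Mul(434, Add(0, Pow(-14, Rational(1, 2)))) = Mul(434, Add(0, Mul(I, Pow(14, Rational(1, 2))))) = Mul(434, Mul(I, Pow(14, Rational(1, 2)))) = Mul(434, I, Pow(14, Rational(1, 2)))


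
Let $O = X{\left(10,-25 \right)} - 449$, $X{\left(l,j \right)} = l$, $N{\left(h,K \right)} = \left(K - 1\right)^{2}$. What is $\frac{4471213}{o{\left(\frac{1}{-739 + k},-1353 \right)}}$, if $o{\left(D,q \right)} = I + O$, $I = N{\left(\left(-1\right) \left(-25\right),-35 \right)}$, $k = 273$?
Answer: $\frac{4471213}{857} \approx 5217.3$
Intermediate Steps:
$N{\left(h,K \right)} = \left(-1 + K\right)^{2}$
$I = 1296$ ($I = \left(-1 - 35\right)^{2} = \left(-36\right)^{2} = 1296$)
$O = -439$ ($O = 10 - 449 = -439$)
$o{\left(D,q \right)} = 857$ ($o{\left(D,q \right)} = 1296 - 439 = 857$)
$\frac{4471213}{o{\left(\frac{1}{-739 + k},-1353 \right)}} = \frac{4471213}{857}$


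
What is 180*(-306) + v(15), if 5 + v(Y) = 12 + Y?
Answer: -55058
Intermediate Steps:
v(Y) = 7 + Y (v(Y) = -5 + (12 + Y) = 7 + Y)
180*(-306) + v(15) = 180*(-306) + (7 + 15) = -55080 + 22 = -55058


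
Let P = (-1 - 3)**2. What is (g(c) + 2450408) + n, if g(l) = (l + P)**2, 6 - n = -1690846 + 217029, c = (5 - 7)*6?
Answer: 3924247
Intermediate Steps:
c = -12 (c = -2*6 = -12)
n = 1473823 (n = 6 - (-1690846 + 217029) = 6 - 1*(-1473817) = 6 + 1473817 = 1473823)
P = 16 (P = (-4)**2 = 16)
g(l) = (16 + l)**2 (g(l) = (l + 16)**2 = (16 + l)**2)
(g(c) + 2450408) + n = ((16 - 12)**2 + 2450408) + 1473823 = (4**2 + 2450408) + 1473823 = (16 + 2450408) + 1473823 = 2450424 + 1473823 = 3924247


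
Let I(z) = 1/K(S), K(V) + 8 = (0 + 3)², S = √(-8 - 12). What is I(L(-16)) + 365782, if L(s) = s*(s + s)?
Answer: 365783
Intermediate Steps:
S = 2*I*√5 (S = √(-20) = 2*I*√5 ≈ 4.4721*I)
K(V) = 1 (K(V) = -8 + (0 + 3)² = -8 + 3² = -8 + 9 = 1)
L(s) = 2*s² (L(s) = s*(2*s) = 2*s²)
I(z) = 1 (I(z) = 1/1 = 1)
I(L(-16)) + 365782 = 1 + 365782 = 365783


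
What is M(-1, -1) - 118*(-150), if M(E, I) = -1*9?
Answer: 17691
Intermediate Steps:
M(E, I) = -9
M(-1, -1) - 118*(-150) = -9 - 118*(-150) = -9 + 17700 = 17691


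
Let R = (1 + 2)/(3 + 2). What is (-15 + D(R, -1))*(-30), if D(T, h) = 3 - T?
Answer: 378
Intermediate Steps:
R = ⅗ (R = 3/5 = 3*(⅕) = ⅗ ≈ 0.60000)
(-15 + D(R, -1))*(-30) = (-15 + (3 - 1*⅗))*(-30) = (-15 + (3 - ⅗))*(-30) = (-15 + 12/5)*(-30) = -63/5*(-30) = 378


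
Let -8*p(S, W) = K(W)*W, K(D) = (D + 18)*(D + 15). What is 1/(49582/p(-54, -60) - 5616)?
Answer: -14175/79557218 ≈ -0.00017817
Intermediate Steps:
K(D) = (15 + D)*(18 + D) (K(D) = (18 + D)*(15 + D) = (15 + D)*(18 + D))
p(S, W) = -W*(270 + W**2 + 33*W)/8 (p(S, W) = -(270 + W**2 + 33*W)*W/8 = -W*(270 + W**2 + 33*W)/8)
1/(49582/p(-54, -60) - 5616) = 1/(49582/((-1/8*(-60)*(270 + (-60)**2 + 33*(-60)))) - 5616) = 1/(49582/((-1/8*(-60)*(270 + 3600 - 1980))) - 5616) = 1/(49582/((-1/8*(-60)*1890)) - 5616) = 1/(49582/14175 - 5616) = 1/(-79557218/14175) = -14175/79557218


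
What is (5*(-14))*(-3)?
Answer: 210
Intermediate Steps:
(5*(-14))*(-3) = -70*(-3) = 210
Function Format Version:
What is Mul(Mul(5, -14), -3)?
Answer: 210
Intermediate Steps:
Mul(Mul(5, -14), -3) = Mul(-70, -3) = 210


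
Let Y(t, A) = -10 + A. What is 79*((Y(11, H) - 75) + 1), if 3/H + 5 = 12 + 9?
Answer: -105939/16 ≈ -6621.2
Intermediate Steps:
H = 3/16 (H = 3/(-5 + (12 + 9)) = 3/(-5 + 21) = 3/16 ≈ 0.18750)
79*((Y(11, H) - 75) + 1) = 79*(((-10 + 3/16) - 75) + 1) = 79*((-157/16 - 75) + 1) = 79*(-1357/16 + 1) = 79*(-1341/16) = -105939/16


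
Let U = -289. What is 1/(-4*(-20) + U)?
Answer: -1/209 ≈ -0.0047847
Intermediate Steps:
1/(-4*(-20) + U) = 1/(-4*(-20) - 289) = 1/(80 - 289) = 1/(-209) = -1/209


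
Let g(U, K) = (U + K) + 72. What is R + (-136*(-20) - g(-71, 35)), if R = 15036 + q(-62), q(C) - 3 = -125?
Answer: 17598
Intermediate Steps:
g(U, K) = 72 + K + U (g(U, K) = (K + U) + 72 = 72 + K + U)
q(C) = -122 (q(C) = 3 - 125 = -122)
R = 14914 (R = 15036 - 122 = 14914)
R + (-136*(-20) - g(-71, 35)) = 14914 + (-136*(-20) - (72 + 35 - 71)) = 14914 + (2720 - 1*36) = 14914 + (2720 - 36) = 14914 + 2684 = 17598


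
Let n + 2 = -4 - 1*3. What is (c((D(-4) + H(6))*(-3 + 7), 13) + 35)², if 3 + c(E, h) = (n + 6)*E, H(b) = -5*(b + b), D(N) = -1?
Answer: 583696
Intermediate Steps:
n = -9 (n = -2 + (-4 - 1*3) = -2 + (-4 - 3) = -2 - 7 = -9)
H(b) = -10*b
c(E, h) = -3 - 3*E (c(E, h) = -3 + (-9 + 6)*E = -3 - 3*E)
(c((D(-4) + H(6))*(-3 + 7), 13) + 35)² = ((-3 - 3*(-1 - 10*6)*(-3 + 7)) + 35)² = ((-3 - 3*(-1 - 60)*4) + 35)² = ((-3 - (-183)*4) + 35)² = ((-3 - 3*(-244)) + 35)² = ((-3 + 732) + 35)² = (729 + 35)² = 764² = 583696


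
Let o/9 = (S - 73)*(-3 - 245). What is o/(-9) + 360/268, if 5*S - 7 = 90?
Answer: -4452638/335 ≈ -13291.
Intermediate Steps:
S = 97/5 (S = 7/5 + (1/5)*90 = 7/5 + 18 = 97/5 ≈ 19.400)
o = 598176/5 (o = 9*((97/5 - 73)*(-3 - 245)) = 9*(-268/5*(-248)) = 9*(66464/5) = 598176/5 ≈ 1.1964e+5)
o/(-9) + 360/268 = (598176/5)/(-9) + 360/268 = (598176/5)*(-1/9) + 360*(1/268) = -66464/5 + 90/67 = -4452638/335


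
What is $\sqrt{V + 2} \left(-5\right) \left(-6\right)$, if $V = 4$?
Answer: $30 \sqrt{6} \approx 73.485$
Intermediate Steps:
$\sqrt{V + 2} \left(-5\right) \left(-6\right) = \sqrt{4 + 2} \left(-5\right) \left(-6\right) = \sqrt{6} \left(-5\right) \left(-6\right) = - 5 \sqrt{6} \left(-6\right) = 30 \sqrt{6}$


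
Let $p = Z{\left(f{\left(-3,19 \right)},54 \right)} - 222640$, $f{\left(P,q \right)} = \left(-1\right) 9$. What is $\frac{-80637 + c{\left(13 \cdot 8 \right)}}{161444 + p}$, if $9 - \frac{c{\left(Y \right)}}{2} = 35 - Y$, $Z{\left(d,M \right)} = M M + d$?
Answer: $\frac{80481}{58289} \approx 1.3807$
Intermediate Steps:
$f{\left(P,q \right)} = -9$
$Z{\left(d,M \right)} = d + M^{2}$ ($Z{\left(d,M \right)} = M^{2} + d = d + M^{2}$)
$p = -219733$ ($p = \left(-9 + 54^{2}\right) - 222640 = \left(-9 + 2916\right) - 222640 = 2907 - 222640 = -219733$)
$c{\left(Y \right)} = -52 + 2 Y$ ($c{\left(Y \right)} = 18 - 2 \left(35 - Y\right) = 18 + \left(-70 + 2 Y\right) = -52 + 2 Y$)
$\frac{-80637 + c{\left(13 \cdot 8 \right)}}{161444 + p} = \frac{-80637 - \left(52 - 2 \cdot 13 \cdot 8\right)}{161444 - 219733} = \frac{-80637 + \left(-52 + 2 \cdot 104\right)}{-58289} = \left(-80637 + \left(-52 + 208\right)\right) \left(- \frac{1}{58289}\right) = \left(-80637 + 156\right) \left(- \frac{1}{58289}\right) = \left(-80481\right) \left(- \frac{1}{58289}\right) = \frac{80481}{58289}$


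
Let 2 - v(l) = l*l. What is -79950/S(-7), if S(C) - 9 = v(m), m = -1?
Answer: -7995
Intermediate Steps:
v(l) = 2 - l² (v(l) = 2 - l*l = 2 - l²)
S(C) = 10 (S(C) = 9 + (2 - 1*(-1)²) = 9 + (2 - 1*1) = 9 + (2 - 1) = 9 + 1 = 10)
-79950/S(-7) = -79950/10 = -79950*⅒ = -7995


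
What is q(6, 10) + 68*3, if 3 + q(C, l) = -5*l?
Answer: 151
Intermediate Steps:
q(C, l) = -3 - 5*l
q(6, 10) + 68*3 = (-3 - 5*10) + 68*3 = (-3 - 50) + 204 = -53 + 204 = 151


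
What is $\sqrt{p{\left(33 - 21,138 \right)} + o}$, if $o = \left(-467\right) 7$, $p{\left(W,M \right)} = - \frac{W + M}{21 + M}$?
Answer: $\frac{i \sqrt{9185271}}{53} \approx 57.183 i$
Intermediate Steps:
$p{\left(W,M \right)} = - \frac{M + W}{21 + M}$
$o = -3269$
$\sqrt{p{\left(33 - 21,138 \right)} + o} = \sqrt{\frac{\left(-1\right) 138 - \left(33 - 21\right)}{21 + 138} - 3269} = \sqrt{\frac{-138 - 12}{159} - 3269} = \sqrt{\frac{1}{159} \left(-150\right) - 3269} = \sqrt{- \frac{50}{53} - 3269} = \sqrt{- \frac{173307}{53}} = \frac{i \sqrt{9185271}}{53}$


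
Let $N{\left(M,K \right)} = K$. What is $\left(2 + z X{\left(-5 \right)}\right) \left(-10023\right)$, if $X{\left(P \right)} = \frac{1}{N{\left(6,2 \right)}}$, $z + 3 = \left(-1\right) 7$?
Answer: $30069$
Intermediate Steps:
$z = -10$ ($z = -3 - 7 = -10$)
$X{\left(P \right)} = \frac{1}{2}$
$\left(2 + z X{\left(-5 \right)}\right) \left(-10023\right) = \left(2 - 5\right) \left(-10023\right) = \left(-3\right) \left(-10023\right) = 30069$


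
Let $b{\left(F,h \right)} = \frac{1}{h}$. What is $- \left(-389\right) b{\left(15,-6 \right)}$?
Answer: $- \frac{389}{6} \approx -64.833$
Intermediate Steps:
$- \left(-389\right) b{\left(15,-6 \right)} = - \frac{-389}{-6} = - \frac{\left(-389\right) \left(-1\right)}{6} = \left(-1\right) \frac{389}{6} = - \frac{389}{6}$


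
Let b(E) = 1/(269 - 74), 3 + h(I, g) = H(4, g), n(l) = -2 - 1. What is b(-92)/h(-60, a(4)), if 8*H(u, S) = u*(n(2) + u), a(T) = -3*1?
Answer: -2/975 ≈ -0.0020513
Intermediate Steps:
n(l) = -3
a(T) = -3
H(u, S) = u*(-3 + u)/8 (H(u, S) = (u*(-3 + u))/8 = u*(-3 + u)/8)
h(I, g) = -5/2 (h(I, g) = -3 + (⅛)*4*(-3 + 4) = -3 + (⅛)*4*1 = -3 + ½ = -5/2)
b(E) = 1/195
b(-92)/h(-60, a(4)) = 1/(195*(-5/2)) = (1/195)*(-⅖) = -2/975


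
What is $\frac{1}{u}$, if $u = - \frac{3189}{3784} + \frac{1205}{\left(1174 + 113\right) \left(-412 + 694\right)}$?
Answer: $- \frac{62424648}{52401673} \approx -1.1913$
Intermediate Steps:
$u = - \frac{52401673}{62424648}$ ($u = \left(-3189\right) \frac{1}{3784} + \frac{1205}{1287 \cdot 282} = - \frac{3189}{3784} + \frac{1205}{362934} = - \frac{52401673}{62424648} \approx -0.83944$)
$\frac{1}{u} = \frac{1}{- \frac{52401673}{62424648}} = - \frac{62424648}{52401673}$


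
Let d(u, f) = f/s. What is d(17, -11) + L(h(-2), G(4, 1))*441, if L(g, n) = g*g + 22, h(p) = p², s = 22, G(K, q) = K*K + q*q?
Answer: 33515/2 ≈ 16758.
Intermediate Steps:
G(K, q) = K² + q²
d(u, f) = f/22
L(g, n) = 22 + g² (L(g, n) = g² + 22 = 22 + g²)
d(17, -11) + L(h(-2), G(4, 1))*441 = (1/22)*(-11) + (22 + ((-2)²)²)*441 = -½ + (22 + 4²)*441 = -½ + (22 + 16)*441 = -½ + 38*441 = -½ + 16758 = 33515/2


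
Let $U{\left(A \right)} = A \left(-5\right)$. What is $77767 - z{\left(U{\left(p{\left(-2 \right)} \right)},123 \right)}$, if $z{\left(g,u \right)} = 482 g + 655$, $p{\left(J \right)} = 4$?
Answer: $86752$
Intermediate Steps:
$U{\left(A \right)} = - 5 A$
$z{\left(g,u \right)} = 655 + 482 g$
$77767 - z{\left(U{\left(p{\left(-2 \right)} \right)},123 \right)} = 77767 - \left(655 + 482 \left(\left(-5\right) 4\right)\right) = 77767 - \left(655 + 482 \left(-20\right)\right) = 77767 - \left(655 - 9640\right) = 77767 - -8985 = 77767 + 8985 = 86752$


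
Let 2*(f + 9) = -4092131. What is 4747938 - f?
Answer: 13588025/2 ≈ 6.7940e+6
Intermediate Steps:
f = -4092149/2 (f = -9 + (½)*(-4092131) = -9 - 4092131/2 = -4092149/2 ≈ -2.0461e+6)
4747938 - f = 4747938 - 1*(-4092149/2) = 4747938 + 4092149/2 = 13588025/2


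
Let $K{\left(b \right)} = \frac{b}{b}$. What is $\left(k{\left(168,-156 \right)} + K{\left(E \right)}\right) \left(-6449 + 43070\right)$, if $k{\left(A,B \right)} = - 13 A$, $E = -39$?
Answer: $-79943643$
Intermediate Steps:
$K{\left(b \right)} = 1$
$\left(k{\left(168,-156 \right)} + K{\left(E \right)}\right) \left(-6449 + 43070\right) = \left(\left(-13\right) 168 + 1\right) \left(-6449 + 43070\right) = \left(-2184 + 1\right) 36621 = \left(-2183\right) 36621 = -79943643$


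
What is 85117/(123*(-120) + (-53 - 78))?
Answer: -85117/14891 ≈ -5.7160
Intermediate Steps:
85117/(123*(-120) + (-53 - 78)) = 85117/(-14760 - 131) = 85117/(-14891) = 85117*(-1/14891) = -85117/14891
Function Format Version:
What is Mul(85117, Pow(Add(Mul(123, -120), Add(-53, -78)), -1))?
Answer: Rational(-85117, 14891) ≈ -5.7160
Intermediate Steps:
Mul(85117, Pow(Add(Mul(123, -120), Add(-53, -78)), -1)) = Mul(85117, Pow(Add(-14760, -131), -1)) = Mul(85117, Pow(-14891, -1)) = Mul(85117, Rational(-1, 14891)) = Rational(-85117, 14891)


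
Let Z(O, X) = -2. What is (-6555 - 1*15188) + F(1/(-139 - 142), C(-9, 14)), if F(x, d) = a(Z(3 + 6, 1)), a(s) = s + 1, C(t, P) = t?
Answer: -21744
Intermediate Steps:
a(s) = 1 + s
F(x, d) = -1 (F(x, d) = 1 - 2 = -1)
(-6555 - 1*15188) + F(1/(-139 - 142), C(-9, 14)) = (-6555 - 1*15188) - 1 = (-6555 - 15188) - 1 = -21743 - 1 = -21744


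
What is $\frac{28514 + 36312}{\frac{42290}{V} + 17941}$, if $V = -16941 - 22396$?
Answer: $\frac{2550060362}{705702827} \approx 3.6135$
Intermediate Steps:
$V = -39337$
$\frac{28514 + 36312}{\frac{42290}{V} + 17941} = \frac{28514 + 36312}{\frac{42290}{-39337} + 17941} = \frac{64826}{42290 \left(- \frac{1}{39337}\right) + 17941} = \frac{64826}{- \frac{42290}{39337} + 17941} = \frac{64826}{\frac{705702827}{39337}} = 64826 \cdot \frac{39337}{705702827} = \frac{2550060362}{705702827}$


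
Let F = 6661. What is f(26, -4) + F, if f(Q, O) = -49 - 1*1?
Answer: 6611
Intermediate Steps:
f(Q, O) = -50 (f(Q, O) = -49 - 1 = -50)
f(26, -4) + F = -50 + 6661 = 6611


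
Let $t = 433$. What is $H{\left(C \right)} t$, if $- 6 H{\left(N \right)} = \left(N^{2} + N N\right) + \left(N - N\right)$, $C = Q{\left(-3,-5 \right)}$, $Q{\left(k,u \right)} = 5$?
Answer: $- \frac{10825}{3} \approx -3608.3$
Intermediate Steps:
$C = 5$
$H{\left(N \right)} = - \frac{N^{2}}{3}$ ($H{\left(N \right)} = - \frac{\left(N^{2} + N N\right) + \left(N - N\right)}{6} = - \frac{\left(N^{2} + N^{2}\right) + 0}{6} = - \frac{2 N^{2} + 0}{6} = - \frac{2 N^{2}}{6} = - \frac{N^{2}}{3}$)
$H{\left(C \right)} t = - \frac{5^{2}}{3} \cdot 433 = \left(- \frac{1}{3}\right) 25 \cdot 433 = \left(- \frac{25}{3}\right) 433 = - \frac{10825}{3}$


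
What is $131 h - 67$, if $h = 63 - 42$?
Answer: $2684$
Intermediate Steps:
$h = 21$
$131 h - 67 = 131 \cdot 21 - 67 = 2751 - 67 = 2684$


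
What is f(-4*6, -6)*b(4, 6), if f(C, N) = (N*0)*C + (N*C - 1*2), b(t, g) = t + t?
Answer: 1136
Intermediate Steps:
b(t, g) = 2*t
f(C, N) = -2 + C*N (f(C, N) = 0*C + (C*N - 2) = 0 + (-2 + C*N) = -2 + C*N)
f(-4*6, -6)*b(4, 6) = (-2 - 4*6*(-6))*(2*4) = (-2 - 24*(-6))*8 = (-2 + 144)*8 = 142*8 = 1136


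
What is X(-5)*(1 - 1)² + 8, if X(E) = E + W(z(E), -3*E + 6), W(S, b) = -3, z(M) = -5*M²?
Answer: 8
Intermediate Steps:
X(E) = -3 + E (X(E) = E - 3 = -3 + E)
X(-5)*(1 - 1)² + 8 = (-3 - 5)*(1 - 1)² + 8 = -8*0² + 8 = -8*0 + 8 = 0 + 8 = 8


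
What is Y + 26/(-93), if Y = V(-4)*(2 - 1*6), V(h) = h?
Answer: 1462/93 ≈ 15.720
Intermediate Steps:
Y = 16 (Y = -4*(2 - 1*6) = -4*(2 - 6) = -4*(-4) = 16)
Y + 26/(-93) = 16 + 26/(-93) = 16 - 1/93*26 = 16 - 26/93 = 1462/93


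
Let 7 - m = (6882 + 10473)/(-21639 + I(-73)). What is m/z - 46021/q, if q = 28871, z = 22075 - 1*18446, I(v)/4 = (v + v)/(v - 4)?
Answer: -277800179373543/174511664634721 ≈ -1.5919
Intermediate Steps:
I(v) = 8*v/(-4 + v) (I(v) = 4*((v + v)/(v - 4)) = 4*((2*v)/(-4 + v)) = 4*(2*v/(-4 + v)) = 8*v/(-4 + v))
z = 3629 (z = 22075 - 18446 = 3629)
m = 12995668/1665619 (m = 7 - (6882 + 10473)/(-21639 + 8*(-73)/(-4 - 73)) = 7 - 17355/(-21639 + 8*(-73)/(-77)) = 7 - 17355/(-21639 + 8*(-73)*(-1/77)) = 7 - 17355/(-21639 + 584/77) = 7 - 17355/(-1665619/77) = 7 - 17355*(-77)/1665619 = 7 - 1*(-1336335/1665619) = 7 + 1336335/1665619 = 12995668/1665619 ≈ 7.8023)
m/z - 46021/q = (12995668/1665619)/3629 - 46021/28871 = (12995668/1665619)*(1/3629) - 46021*1/28871 = 12995668/6044531351 - 46021/28871 = -277800179373543/174511664634721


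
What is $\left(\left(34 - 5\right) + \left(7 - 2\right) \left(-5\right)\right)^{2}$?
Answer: $16$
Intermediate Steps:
$\left(\left(34 - 5\right) + \left(7 - 2\right) \left(-5\right)\right)^{2} = \left(\left(34 - 5\right) + 5 \left(-5\right)\right)^{2} = \left(29 - 25\right)^{2} = 4^{2} = 16$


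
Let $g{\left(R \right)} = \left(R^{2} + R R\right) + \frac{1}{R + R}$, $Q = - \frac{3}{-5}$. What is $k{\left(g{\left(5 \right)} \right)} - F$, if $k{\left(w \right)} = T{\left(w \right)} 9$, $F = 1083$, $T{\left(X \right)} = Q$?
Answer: $- \frac{5388}{5} \approx -1077.6$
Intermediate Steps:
$Q = \frac{3}{5}$ ($Q = \left(-3\right) \left(- \frac{1}{5}\right) = \frac{3}{5} \approx 0.6$)
$T{\left(X \right)} = \frac{3}{5}$
$g{\left(R \right)} = \frac{1}{2 R} + 2 R^{2}$ ($g{\left(R \right)} = \left(R^{2} + R^{2}\right) + \frac{1}{2 R} = 2 R^{2} + \frac{1}{2 R} = \frac{1}{2 R} + 2 R^{2}$)
$k{\left(w \right)} = \frac{27}{5}$ ($k{\left(w \right)} = \frac{3}{5} \cdot 9 = \frac{27}{5}$)
$k{\left(g{\left(5 \right)} \right)} - F = \frac{27}{5} - 1083 = - \frac{5388}{5}$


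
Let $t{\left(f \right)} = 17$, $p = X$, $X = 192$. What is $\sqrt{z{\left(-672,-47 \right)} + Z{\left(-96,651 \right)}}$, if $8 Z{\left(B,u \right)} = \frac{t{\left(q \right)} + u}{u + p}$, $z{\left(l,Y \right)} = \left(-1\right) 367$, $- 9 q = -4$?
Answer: $\frac{i \sqrt{1042951170}}{1686} \approx 19.155 i$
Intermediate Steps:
$q = \frac{4}{9}$ ($q = \left(- \frac{1}{9}\right) \left(-4\right) = \frac{4}{9} \approx 0.44444$)
$p = 192$
$z{\left(l,Y \right)} = -367$
$Z{\left(B,u \right)} = \frac{17 + u}{8 \left(192 + u\right)}$ ($Z{\left(B,u \right)} = \frac{\left(17 + u\right) \frac{1}{u + 192}}{8} = \frac{\left(17 + u\right) \frac{1}{192 + u}}{8} = \frac{\frac{1}{192 + u} \left(17 + u\right)}{8} = \frac{17 + u}{8 \left(192 + u\right)}$)
$\sqrt{z{\left(-672,-47 \right)} + Z{\left(-96,651 \right)}} = \sqrt{-367 + \frac{17 + 651}{8 \left(192 + 651\right)}} = \sqrt{-367 + \frac{1}{8} \cdot \frac{1}{843} \cdot 668} = \sqrt{-367 + \frac{167}{1686}} = \sqrt{- \frac{618595}{1686}} = \frac{i \sqrt{1042951170}}{1686}$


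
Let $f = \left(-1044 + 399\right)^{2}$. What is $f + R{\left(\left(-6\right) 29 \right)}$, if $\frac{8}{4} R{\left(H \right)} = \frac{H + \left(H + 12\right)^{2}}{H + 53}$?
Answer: $\frac{4575090}{11} \approx 4.1592 \cdot 10^{5}$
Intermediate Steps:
$R{\left(H \right)} = \frac{H + \left(12 + H\right)^{2}}{2 \left(53 + H\right)}$ ($R{\left(H \right)} = \frac{\left(H + \left(H + 12\right)^{2}\right) \frac{1}{H + 53}}{2} = \frac{\left(H + \left(12 + H\right)^{2}\right) \frac{1}{53 + H}}{2} = \frac{\frac{1}{53 + H} \left(H + \left(12 + H\right)^{2}\right)}{2} = \frac{H + \left(12 + H\right)^{2}}{2 \left(53 + H\right)}$)
$f = 416025$ ($f = \left(-645\right)^{2} = 416025$)
$f + R{\left(\left(-6\right) 29 \right)} = 416025 + \frac{\left(-6\right) 29 + \left(12 - 174\right)^{2}}{2 \left(53 - 174\right)} = 416025 + \frac{-174 + \left(12 - 174\right)^{2}}{2 \left(53 - 174\right)} = 416025 + \frac{-174 + \left(-162\right)^{2}}{2 \left(-121\right)} = 416025 + \frac{1}{2} \left(- \frac{1}{121}\right) \left(-174 + 26244\right) = 416025 + \frac{1}{2} \left(- \frac{1}{121}\right) 26070 = 416025 - \frac{1185}{11} = \frac{4575090}{11}$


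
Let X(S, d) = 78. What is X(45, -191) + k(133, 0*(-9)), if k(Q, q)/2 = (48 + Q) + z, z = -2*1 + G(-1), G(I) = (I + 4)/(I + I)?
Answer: 433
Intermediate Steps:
G(I) = (4 + I)/(2*I) (G(I) = (4 + I)/((2*I)) = (4 + I)*(1/(2*I)) = (4 + I)/(2*I))
z = -7/2 (z = -2*1 + (½)*(4 - 1)/(-1) = -2 + (½)*(-1)*3 = -2 - 3/2 = -7/2 ≈ -3.5000)
k(Q, q) = 89 + 2*Q (k(Q, q) = 2*((48 + Q) - 7/2) = 2*(89/2 + Q) = 89 + 2*Q)
X(45, -191) + k(133, 0*(-9)) = 78 + (89 + 2*133) = 78 + (89 + 266) = 78 + 355 = 433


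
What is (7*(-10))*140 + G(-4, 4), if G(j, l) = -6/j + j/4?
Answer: -19599/2 ≈ -9799.5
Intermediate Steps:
G(j, l) = -6/j + j/4 (G(j, l) = -6/j + j*(¼) = -6/j + j/4)
(7*(-10))*140 + G(-4, 4) = (7*(-10))*140 + (-6/(-4) + (¼)*(-4)) = -70*140 + (-6*(-¼) - 1) = -9800 + (3/2 - 1) = -9800 + ½ = -19599/2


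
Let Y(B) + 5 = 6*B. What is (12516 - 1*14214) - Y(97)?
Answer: -2275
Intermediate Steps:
Y(B) = -5 + 6*B
(12516 - 1*14214) - Y(97) = (12516 - 1*14214) - (-5 + 6*97) = (12516 - 14214) - (-5 + 582) = -1698 - 1*577 = -1698 - 577 = -2275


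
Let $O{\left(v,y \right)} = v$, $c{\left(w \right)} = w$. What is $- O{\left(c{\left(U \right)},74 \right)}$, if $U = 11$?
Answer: $-11$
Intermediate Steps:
$- O{\left(c{\left(U \right)},74 \right)} = \left(-1\right) 11 = -11$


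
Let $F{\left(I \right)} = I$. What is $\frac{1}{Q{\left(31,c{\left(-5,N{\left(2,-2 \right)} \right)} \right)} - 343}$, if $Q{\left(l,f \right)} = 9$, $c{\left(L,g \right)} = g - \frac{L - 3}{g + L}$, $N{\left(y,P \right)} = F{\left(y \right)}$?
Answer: $- \frac{1}{334} \approx -0.002994$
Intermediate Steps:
$N{\left(y,P \right)} = y$
$c{\left(L,g \right)} = g - \frac{-3 + L}{L + g}$
$\frac{1}{Q{\left(31,c{\left(-5,N{\left(2,-2 \right)} \right)} \right)} - 343} = \frac{1}{9 - 343} = \frac{1}{-334} = - \frac{1}{334}$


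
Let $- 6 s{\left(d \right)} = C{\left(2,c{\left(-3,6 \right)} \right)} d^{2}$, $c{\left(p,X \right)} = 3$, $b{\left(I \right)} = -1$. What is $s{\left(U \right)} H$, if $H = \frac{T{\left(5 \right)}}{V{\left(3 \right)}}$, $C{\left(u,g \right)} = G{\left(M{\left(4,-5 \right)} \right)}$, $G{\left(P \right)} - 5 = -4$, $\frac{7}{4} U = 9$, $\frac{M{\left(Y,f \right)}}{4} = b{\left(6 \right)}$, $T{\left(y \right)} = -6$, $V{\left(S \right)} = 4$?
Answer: $\frac{324}{49} \approx 6.6122$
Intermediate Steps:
$M{\left(Y,f \right)} = -4$ ($M{\left(Y,f \right)} = 4 \left(-1\right) = -4$)
$U = \frac{36}{7}$ ($U = \frac{4}{7} \cdot 9 = \frac{36}{7} \approx 5.1429$)
$G{\left(P \right)} = 1$ ($G{\left(P \right)} = 5 - 4 = 1$)
$C{\left(u,g \right)} = 1$
$s{\left(d \right)} = - \frac{d^{2}}{6}$ ($s{\left(d \right)} = - \frac{1 d^{2}}{6} = - \frac{d^{2}}{6}$)
$H = - \frac{3}{2}$ ($H = - \frac{6}{4} = \left(-6\right) \frac{1}{4} = - \frac{3}{2} \approx -1.5$)
$s{\left(U \right)} H = - \frac{\left(\frac{36}{7}\right)^{2}}{6} \left(- \frac{3}{2}\right) = \left(- \frac{1}{6}\right) \frac{1296}{49} \left(- \frac{3}{2}\right) = \left(- \frac{216}{49}\right) \left(- \frac{3}{2}\right) = \frac{324}{49}$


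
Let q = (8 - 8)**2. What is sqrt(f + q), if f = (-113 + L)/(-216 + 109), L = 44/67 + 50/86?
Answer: sqrt(99257658262)/308267 ≈ 1.0220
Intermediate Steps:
L = 3567/2881 (L = 44*(1/67) + 50*(1/86) = 44/67 + 25/43 = 3567/2881 ≈ 1.2381)
q = 0 (q = 0**2 = 0)
f = 321986/308267 (f = (-113 + 3567/2881)/(-216 + 109) = -321986/2881/(-107) = -321986/2881*(-1/107) = 321986/308267 ≈ 1.0445)
sqrt(f + q) = sqrt(321986/308267 + 0) = sqrt(321986/308267) = sqrt(99257658262)/308267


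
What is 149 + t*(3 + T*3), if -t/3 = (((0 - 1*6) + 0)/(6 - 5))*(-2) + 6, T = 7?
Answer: -1147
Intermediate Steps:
t = -54 (t = -3*((((0 - 1*6) + 0)/(6 - 5))*(-2) + 6) = -3*((((0 - 6) + 0)/1)*(-2) + 6) = -3*(((-6 + 0)*1)*(-2) + 6) = -3*(-6*1*(-2) + 6) = -3*(-6*(-2) + 6) = -3*(12 + 6) = -3*18 = -54)
149 + t*(3 + T*3) = 149 - 54*(3 + 7*3) = 149 - 54*(3 + 21) = 149 - 54*24 = 149 - 1296 = -1147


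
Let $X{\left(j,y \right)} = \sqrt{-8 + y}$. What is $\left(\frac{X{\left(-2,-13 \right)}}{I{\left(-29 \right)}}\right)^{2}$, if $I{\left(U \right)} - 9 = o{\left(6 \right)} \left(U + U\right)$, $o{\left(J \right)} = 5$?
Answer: $- \frac{21}{78961} \approx -0.00026595$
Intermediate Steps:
$I{\left(U \right)} = 9 + 10 U$ ($I{\left(U \right)} = 9 + 5 \left(U + U\right) = 9 + 5 \cdot 2 U = 9 + 10 U$)
$\left(\frac{X{\left(-2,-13 \right)}}{I{\left(-29 \right)}}\right)^{2} = \left(\frac{\sqrt{-8 - 13}}{9 + 10 \left(-29\right)}\right)^{2} = \left(\frac{\sqrt{-21}}{9 - 290}\right)^{2} = \left(\frac{i \sqrt{21}}{-281}\right)^{2} = \left(i \sqrt{21} \left(- \frac{1}{281}\right)\right)^{2} = \left(- \frac{i \sqrt{21}}{281}\right)^{2} = - \frac{21}{78961}$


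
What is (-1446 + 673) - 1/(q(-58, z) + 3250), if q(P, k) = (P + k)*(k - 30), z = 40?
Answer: -2373111/3070 ≈ -773.00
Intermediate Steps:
q(P, k) = (-30 + k)*(P + k) (q(P, k) = (P + k)*(-30 + k) = (-30 + k)*(P + k))
(-1446 + 673) - 1/(q(-58, z) + 3250) = (-1446 + 673) - 1/((40**2 - 30*(-58) - 30*40 - 58*40) + 3250) = -773 - 1/((1600 + 1740 - 1200 - 2320) + 3250) = -773 - 1/(-180 + 3250) = -773 - 1/3070 = -2373111/3070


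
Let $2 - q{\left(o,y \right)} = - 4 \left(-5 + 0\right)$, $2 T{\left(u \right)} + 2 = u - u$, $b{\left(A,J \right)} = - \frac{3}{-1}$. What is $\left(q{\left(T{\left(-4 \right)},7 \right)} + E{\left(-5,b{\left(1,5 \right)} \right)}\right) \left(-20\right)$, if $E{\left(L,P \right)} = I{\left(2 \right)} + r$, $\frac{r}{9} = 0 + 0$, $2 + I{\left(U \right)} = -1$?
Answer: $420$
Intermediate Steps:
$I{\left(U \right)} = -3$ ($I{\left(U \right)} = -2 - 1 = -3$)
$r = 0$ ($r = 9 \left(0 + 0\right) = 9 \cdot 0 = 0$)
$b{\left(A,J \right)} = 3$ ($b{\left(A,J \right)} = \left(-3\right) \left(-1\right) = 3$)
$E{\left(L,P \right)} = -3$ ($E{\left(L,P \right)} = -3 + 0 = -3$)
$T{\left(u \right)} = -1$ ($T{\left(u \right)} = -1 + \frac{u - u}{2} = -1 + \frac{1}{2} \cdot 0 = -1 + 0 = -1$)
$q{\left(o,y \right)} = -18$ ($q{\left(o,y \right)} = 2 - - 4 \left(-5 + 0\right) = 2 - \left(-4\right) \left(-5\right) = 2 - 20 = -18$)
$\left(q{\left(T{\left(-4 \right)},7 \right)} + E{\left(-5,b{\left(1,5 \right)} \right)}\right) \left(-20\right) = \left(-18 - 3\right) \left(-20\right) = \left(-21\right) \left(-20\right) = 420$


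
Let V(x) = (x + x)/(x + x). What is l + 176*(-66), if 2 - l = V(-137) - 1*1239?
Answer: -10376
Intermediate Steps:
V(x) = 1 (V(x) = (2*x)/((2*x)) = (2*x)*(1/(2*x)) = 1)
l = 1240 (l = 2 - (1 - 1*1239) = 2 - (1 - 1239) = 2 - 1*(-1238) = 2 + 1238 = 1240)
l + 176*(-66) = 1240 + 176*(-66) = 1240 - 11616 = -10376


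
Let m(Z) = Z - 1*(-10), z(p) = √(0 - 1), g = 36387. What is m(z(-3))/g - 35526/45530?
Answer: -646114631/828350055 + I/36387 ≈ -0.78 + 2.7482e-5*I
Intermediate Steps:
z(p) = I (z(p) = √(-1) = I)
m(Z) = 10 + Z (m(Z) = Z + 10 = 10 + Z)
m(z(-3))/g - 35526/45530 = (10 + I)/36387 - 35526/45530 = (10 + I)*(1/36387) - 35526*1/45530 = (10/36387 + I/36387) - 17763/22765 = -646114631/828350055 + I/36387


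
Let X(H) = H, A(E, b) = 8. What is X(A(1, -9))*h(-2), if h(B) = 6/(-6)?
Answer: -8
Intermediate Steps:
h(B) = -1 (h(B) = 6*(-1/6) = -1)
X(A(1, -9))*h(-2) = 8*(-1) = -8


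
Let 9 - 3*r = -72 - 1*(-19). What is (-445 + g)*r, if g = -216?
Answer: -40982/3 ≈ -13661.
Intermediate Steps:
r = 62/3 (r = 3 - (-72 - 1*(-19))/3 = 3 - (-72 + 19)/3 = 3 - ⅓*(-53) = 3 + 53/3 = 62/3 ≈ 20.667)
(-445 + g)*r = (-445 - 216)*(62/3) = -661*62/3 = -40982/3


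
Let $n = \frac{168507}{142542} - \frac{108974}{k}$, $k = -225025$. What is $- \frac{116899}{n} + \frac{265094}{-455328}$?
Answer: $- \frac{94850553924093731189}{1352113180811568} \approx -70150.0$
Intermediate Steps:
$n = \frac{5939073287}{3563945950}$ ($n = \frac{168507}{142542} - \frac{108974}{-225025} = 168507 \cdot \frac{1}{142542} - - \frac{108974}{225025} = \frac{18723}{15838} + \frac{108974}{225025} = \frac{5939073287}{3563945950} \approx 1.6664$)
$- \frac{116899}{n} + \frac{265094}{-455328} = - \frac{116899}{\frac{5939073287}{3563945950}} + \frac{265094}{-455328} = \left(-116899\right) \frac{3563945950}{5939073287} + 265094 \left(- \frac{1}{455328}\right) = - \frac{416621717609050}{5939073287} - \frac{132547}{227664} = - \frac{94850553924093731189}{1352113180811568}$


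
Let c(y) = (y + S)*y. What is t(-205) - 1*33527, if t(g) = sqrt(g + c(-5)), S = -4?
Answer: -33527 + 4*I*sqrt(10) ≈ -33527.0 + 12.649*I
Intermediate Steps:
c(y) = y*(-4 + y) (c(y) = (y - 4)*y = (-4 + y)*y = y*(-4 + y))
t(g) = sqrt(45 + g) (t(g) = sqrt(g - 5*(-4 - 5)) = sqrt(g - 5*(-9)) = sqrt(g + 45) = sqrt(45 + g))
t(-205) - 1*33527 = sqrt(45 - 205) - 1*33527 = sqrt(-160) - 33527 = 4*I*sqrt(10) - 33527 = -33527 + 4*I*sqrt(10)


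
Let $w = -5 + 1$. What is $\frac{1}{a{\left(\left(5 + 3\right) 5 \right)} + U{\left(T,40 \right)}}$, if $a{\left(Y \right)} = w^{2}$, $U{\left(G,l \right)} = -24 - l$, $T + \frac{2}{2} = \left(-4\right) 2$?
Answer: $- \frac{1}{48} \approx -0.020833$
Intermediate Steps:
$T = -9$ ($T = -1 - 8 = -9$)
$w = -4$
$a{\left(Y \right)} = 16$ ($a{\left(Y \right)} = \left(-4\right)^{2} = 16$)
$\frac{1}{a{\left(\left(5 + 3\right) 5 \right)} + U{\left(T,40 \right)}} = \frac{1}{16 - 64} = \frac{1}{-48} = - \frac{1}{48}$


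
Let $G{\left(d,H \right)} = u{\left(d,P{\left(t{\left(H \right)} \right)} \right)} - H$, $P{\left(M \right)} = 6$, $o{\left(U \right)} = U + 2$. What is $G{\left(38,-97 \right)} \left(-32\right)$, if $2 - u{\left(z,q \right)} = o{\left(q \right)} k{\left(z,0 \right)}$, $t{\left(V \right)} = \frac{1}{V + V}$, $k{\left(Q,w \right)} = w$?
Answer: $-3168$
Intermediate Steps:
$o{\left(U \right)} = 2 + U$
$t{\left(V \right)} = \frac{1}{2 V}$
$u{\left(z,q \right)} = 2$ ($u{\left(z,q \right)} = 2 - \left(2 + q\right) 0 = 2 - 0 = 2 + 0 = 2$)
$G{\left(d,H \right)} = 2 - H$
$G{\left(38,-97 \right)} \left(-32\right) = \left(2 - -97\right) \left(-32\right) = \left(2 + 97\right) \left(-32\right) = 99 \left(-32\right) = -3168$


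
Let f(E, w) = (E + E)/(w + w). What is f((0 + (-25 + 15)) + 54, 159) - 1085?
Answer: -172471/159 ≈ -1084.7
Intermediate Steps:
f(E, w) = E/w (f(E, w) = (2*E)/((2*w)) = (2*E)*(1/(2*w)) = E/w)
f((0 + (-25 + 15)) + 54, 159) - 1085 = ((0 + (-25 + 15)) + 54)/159 - 1085 = ((0 - 10) + 54)*(1/159) - 1085 = (-10 + 54)*(1/159) - 1085 = 44*(1/159) - 1085 = 44/159 - 1085 = -172471/159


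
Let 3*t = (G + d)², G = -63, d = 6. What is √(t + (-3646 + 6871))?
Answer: 2*√1077 ≈ 65.635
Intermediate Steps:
t = 1083 (t = (-63 + 6)²/3 = (⅓)*(-57)² = (⅓)*3249 = 1083)
√(t + (-3646 + 6871)) = √(1083 + (-3646 + 6871)) = √(1083 + 3225) = √4308 = 2*√1077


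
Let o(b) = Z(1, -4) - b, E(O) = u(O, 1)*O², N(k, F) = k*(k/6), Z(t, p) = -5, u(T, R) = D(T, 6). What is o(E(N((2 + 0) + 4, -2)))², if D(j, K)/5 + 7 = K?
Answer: 30625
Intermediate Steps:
D(j, K) = -35 + 5*K
u(T, R) = -5 (u(T, R) = -35 + 5*6 = -35 + 30 = -5)
N(k, F) = k²/6 (N(k, F) = k*(k*(⅙)) = k*(k/6) = k²/6)
E(O) = -5*O²
o(b) = -5 - b
o(E(N((2 + 0) + 4, -2)))² = (-5 - (-5)*(((2 + 0) + 4)²/6)²)² = (-5 - (-5)*((2 + 4)²/6)²)² = (-5 - (-5)*((⅙)*6²)²)² = (-5 - (-5)*((⅙)*36)²)² = (-5 - (-5)*6²)² = (-5 - (-5)*36)² = (-5 - 1*(-180))² = (-5 + 180)² = 175² = 30625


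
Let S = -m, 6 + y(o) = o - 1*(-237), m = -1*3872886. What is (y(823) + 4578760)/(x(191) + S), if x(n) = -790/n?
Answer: 437372237/369860218 ≈ 1.1825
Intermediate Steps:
m = -3872886
y(o) = 231 + o (y(o) = -6 + (o - 1*(-237)) = -6 + (o + 237) = -6 + (237 + o) = 231 + o)
S = 3872886 (S = -1*(-3872886) = 3872886)
(y(823) + 4578760)/(x(191) + S) = ((231 + 823) + 4578760)/(-790/191 + 3872886) = (1054 + 4578760)/(-790*1/191 + 3872886) = 4579814/(-790/191 + 3872886) = 4579814/(739720436/191) = 4579814*(191/739720436) = 437372237/369860218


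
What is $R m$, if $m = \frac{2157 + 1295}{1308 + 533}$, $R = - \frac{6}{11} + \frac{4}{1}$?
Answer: $\frac{131176}{20251} \approx 6.4775$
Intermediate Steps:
$R = \frac{38}{11}$ ($R = \left(-6\right) \frac{1}{11} + 4 \cdot 1 = - \frac{6}{11} + 4 = \frac{38}{11} \approx 3.4545$)
$m = \frac{3452}{1841} \approx 1.8751$
$R m = \frac{38}{11} \cdot \frac{3452}{1841} = \frac{131176}{20251}$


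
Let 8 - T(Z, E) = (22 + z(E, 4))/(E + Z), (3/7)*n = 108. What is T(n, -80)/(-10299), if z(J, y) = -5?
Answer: -453/590476 ≈ -0.00076718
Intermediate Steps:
n = 252 (n = (7/3)*108 = 252)
T(Z, E) = 8 - 17/(E + Z) (T(Z, E) = 8 - (22 - 5)/(E + Z) = 8 - 17/(E + Z))
T(n, -80)/(-10299) = ((-17 + 8*(-80) + 8*252)/(-80 + 252))/(-10299) = ((-17 - 640 + 2016)/172)*(-1/10299) = ((1/172)*1359)*(-1/10299) = (1359/172)*(-1/10299) = -453/590476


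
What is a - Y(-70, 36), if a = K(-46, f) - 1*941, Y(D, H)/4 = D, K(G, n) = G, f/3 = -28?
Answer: -707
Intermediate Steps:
f = -84 (f = 3*(-28) = -84)
Y(D, H) = 4*D
a = -987 (a = -46 - 1*941 = -46 - 941 = -987)
a - Y(-70, 36) = -987 - 4*(-70) = -987 - 1*(-280) = -987 + 280 = -707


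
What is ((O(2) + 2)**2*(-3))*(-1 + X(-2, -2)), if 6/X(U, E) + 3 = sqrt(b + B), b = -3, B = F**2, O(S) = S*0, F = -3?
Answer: 84 + 24*sqrt(6) ≈ 142.79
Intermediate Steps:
O(S) = 0
B = 9 (B = (-3)**2 = 9)
X(U, E) = 6/(-3 + sqrt(6)) (X(U, E) = 6/(-3 + sqrt(-3 + 9)) = 6/(-3 + sqrt(6)))
((O(2) + 2)**2*(-3))*(-1 + X(-2, -2)) = ((0 + 2)**2*(-3))*(-1 + (-6 - 2*sqrt(6))) = (2**2*(-3))*(-7 - 2*sqrt(6)) = (4*(-3))*(-7 - 2*sqrt(6)) = -12*(-7 - 2*sqrt(6)) = 84 + 24*sqrt(6)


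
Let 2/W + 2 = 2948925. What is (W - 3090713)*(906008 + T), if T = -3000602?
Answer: 19090705000634463618/2948923 ≈ 6.4738e+12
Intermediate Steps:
W = 2/2948923 (W = 2/(-2 + 2948925) = 2/2948923 ≈ 6.7821e-7)
(W - 3090713)*(906008 + T) = (2/2948923 - 3090713)*(906008 - 3000602) = -9114274652097/2948923*(-2094594) = 19090705000634463618/2948923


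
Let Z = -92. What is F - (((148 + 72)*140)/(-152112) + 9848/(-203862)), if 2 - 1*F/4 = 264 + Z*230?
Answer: 27001913595569/323019339 ≈ 83592.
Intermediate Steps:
F = 83592 (F = 8 - 4*(264 - 92*230) = 8 - 4*(264 - 21160) = 8 - 4*(-20896) = 8 + 83584 = 83592)
F - (((148 + 72)*140)/(-152112) + 9848/(-203862)) = 83592 - (((148 + 72)*140)/(-152112) + 9848/(-203862)) = 83592 - ((220*140)*(-1/152112) + 9848*(-1/203862)) = 83592 - (30800*(-1/152112) - 4924/101931) = 83592 - (-1925/9507 - 4924/101931) = 83592 - 1*(-81009881/323019339) = 83592 + 81009881/323019339 = 27001913595569/323019339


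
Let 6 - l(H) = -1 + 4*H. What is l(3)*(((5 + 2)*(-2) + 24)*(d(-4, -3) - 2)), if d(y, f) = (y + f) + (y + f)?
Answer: 800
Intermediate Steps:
d(y, f) = 2*f + 2*y (d(y, f) = (f + y) + (f + y) = 2*f + 2*y)
l(H) = 7 - 4*H (l(H) = 6 - (-1 + 4*H) = 6 + (1 - 4*H) = 7 - 4*H)
l(3)*(((5 + 2)*(-2) + 24)*(d(-4, -3) - 2)) = (7 - 4*3)*(((5 + 2)*(-2) + 24)*((2*(-3) + 2*(-4)) - 2)) = (7 - 12)*((7*(-2) + 24)*((-6 - 8) - 2)) = -5*(-14 + 24)*(-14 - 2) = -50*(-16) = -5*(-160) = 800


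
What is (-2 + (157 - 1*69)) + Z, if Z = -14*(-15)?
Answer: 296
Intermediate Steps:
Z = 210
(-2 + (157 - 1*69)) + Z = (-2 + (157 - 1*69)) + 210 = (-2 + (157 - 69)) + 210 = (-2 + 88) + 210 = 86 + 210 = 296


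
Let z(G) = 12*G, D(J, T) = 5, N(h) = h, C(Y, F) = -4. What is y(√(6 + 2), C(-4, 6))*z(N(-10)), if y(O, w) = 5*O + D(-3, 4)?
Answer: -600 - 1200*√2 ≈ -2297.1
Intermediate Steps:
y(O, w) = 5 + 5*O (y(O, w) = 5*O + 5 = 5 + 5*O)
y(√(6 + 2), C(-4, 6))*z(N(-10)) = (5 + 5*√(6 + 2))*(12*(-10)) = (5 + 5*√8)*(-120) = (5 + 5*(2*√2))*(-120) = (5 + 10*√2)*(-120) = -600 - 1200*√2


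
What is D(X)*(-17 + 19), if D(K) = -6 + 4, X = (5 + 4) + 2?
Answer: -4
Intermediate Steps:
X = 11 (X = 9 + 2 = 11)
D(K) = -2
D(X)*(-17 + 19) = -2*(-17 + 19) = -2*2 = -4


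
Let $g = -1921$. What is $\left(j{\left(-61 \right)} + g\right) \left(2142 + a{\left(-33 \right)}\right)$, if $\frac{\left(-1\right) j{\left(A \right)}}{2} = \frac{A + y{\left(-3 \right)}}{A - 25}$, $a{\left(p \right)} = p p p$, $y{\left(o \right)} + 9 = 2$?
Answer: $\frac{2793866445}{43} \approx 6.4974 \cdot 10^{7}$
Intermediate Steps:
$y{\left(o \right)} = -7$ ($y{\left(o \right)} = -9 + 2 = -7$)
$a{\left(p \right)} = p^{3}$ ($a{\left(p \right)} = p^{2} p = p^{3}$)
$j{\left(A \right)} = - \frac{2 \left(-7 + A\right)}{-25 + A}$ ($j{\left(A \right)} = - 2 \frac{A - 7}{A - 25} = - 2 \frac{-7 + A}{-25 + A} = - \frac{2 \left(-7 + A\right)}{-25 + A}$)
$\left(j{\left(-61 \right)} + g\right) \left(2142 + a{\left(-33 \right)}\right) = \left(\frac{2 \left(7 - -61\right)}{-25 - 61} - 1921\right) \left(2142 + \left(-33\right)^{3}\right) = \left(\frac{2 \left(7 + 61\right)}{-86} - 1921\right) \left(2142 - 35937\right) = \left(2 \left(- \frac{1}{86}\right) 68 - 1921\right) \left(-33795\right) = \left(- \frac{68}{43} - 1921\right) \left(-33795\right) = \left(- \frac{82671}{43}\right) \left(-33795\right) = \frac{2793866445}{43}$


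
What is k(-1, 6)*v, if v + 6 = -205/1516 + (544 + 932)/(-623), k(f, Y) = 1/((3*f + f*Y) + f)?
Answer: 8032139/9444680 ≈ 0.85044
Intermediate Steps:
k(f, Y) = 1/(4*f + Y*f) (k(f, Y) = 1/((3*f + Y*f) + f) = 1/(4*f + Y*f))
v = -8032139/944468 (v = -6 + (-205/1516 + (544 + 932)/(-623)) = -6 + (-205*1/1516 + 1476*(-1/623)) = -6 + (-205/1516 - 1476/623) = -6 - 2365331/944468 = -8032139/944468 ≈ -8.5044)
k(-1, 6)*v = (1/((-1)*(4 + 6)))*(-8032139/944468) = -1/10*(-8032139/944468) = -1*⅒*(-8032139/944468) = -⅒*(-8032139/944468) = 8032139/9444680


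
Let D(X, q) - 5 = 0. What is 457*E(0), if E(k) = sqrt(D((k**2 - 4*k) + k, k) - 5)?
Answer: 0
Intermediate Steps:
D(X, q) = 5 (D(X, q) = 5 + 0 = 5)
E(k) = 0 (E(k) = sqrt(5 - 5) = sqrt(0) = 0)
457*E(0) = 457*0 = 0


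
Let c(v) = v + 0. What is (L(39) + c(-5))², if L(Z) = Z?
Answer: 1156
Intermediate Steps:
c(v) = v
(L(39) + c(-5))² = (39 - 5)² = 34² = 1156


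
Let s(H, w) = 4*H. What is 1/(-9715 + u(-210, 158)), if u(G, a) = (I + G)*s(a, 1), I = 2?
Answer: -1/141171 ≈ -7.0836e-6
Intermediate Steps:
u(G, a) = 4*a*(2 + G) (u(G, a) = (2 + G)*(4*a) = 4*a*(2 + G))
1/(-9715 + u(-210, 158)) = 1/(-9715 + 4*158*(2 - 210)) = 1/(-9715 + 4*158*(-208)) = 1/(-9715 - 131456) = 1/(-141171) = -1/141171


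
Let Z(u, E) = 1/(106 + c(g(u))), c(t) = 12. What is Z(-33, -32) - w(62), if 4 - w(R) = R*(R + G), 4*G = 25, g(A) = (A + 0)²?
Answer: 249423/59 ≈ 4227.5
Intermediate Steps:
g(A) = A²
G = 25/4 (G = (¼)*25 = 25/4 ≈ 6.2500)
w(R) = 4 - R*(25/4 + R) (w(R) = 4 - R*(R + 25/4) = 4 - R*(25/4 + R))
Z(u, E) = 1/118 (Z(u, E) = 1/(106 + 12) = 1/118)
Z(-33, -32) - w(62) = 1/118 - (4 - 1*62² - 25/4*62) = 1/118 - (4 - 1*3844 - 775/2) = 1/118 - (4 - 3844 - 775/2) = 1/118 - 1*(-8455/2) = 1/118 + 8455/2 = 249423/59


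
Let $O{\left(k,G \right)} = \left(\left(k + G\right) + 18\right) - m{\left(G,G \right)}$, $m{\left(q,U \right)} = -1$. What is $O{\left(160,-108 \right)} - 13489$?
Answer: $-13418$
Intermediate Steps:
$O{\left(k,G \right)} = 19 + G + k$ ($O{\left(k,G \right)} = \left(\left(k + G\right) + 18\right) - -1 = \left(\left(G + k\right) + 18\right) + 1 = \left(18 + G + k\right) + 1 = 19 + G + k$)
$O{\left(160,-108 \right)} - 13489 = \left(19 - 108 + 160\right) - 13489 = 71 - 13489 = -13418$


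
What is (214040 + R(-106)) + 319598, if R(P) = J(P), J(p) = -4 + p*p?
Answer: 544870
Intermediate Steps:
J(p) = -4 + p**2
R(P) = -4 + P**2
(214040 + R(-106)) + 319598 = (214040 + (-4 + (-106)**2)) + 319598 = (214040 + (-4 + 11236)) + 319598 = (214040 + 11232) + 319598 = 225272 + 319598 = 544870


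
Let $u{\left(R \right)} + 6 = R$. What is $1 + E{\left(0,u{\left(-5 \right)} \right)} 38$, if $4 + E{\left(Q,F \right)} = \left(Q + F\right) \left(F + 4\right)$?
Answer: $2775$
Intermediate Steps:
$u{\left(R \right)} = -6 + R$
$E{\left(Q,F \right)} = -4 + \left(4 + F\right) \left(F + Q\right)$ ($E{\left(Q,F \right)} = -4 + \left(Q + F\right) \left(F + 4\right) = -4 + \left(F + Q\right) \left(4 + F\right) = -4 + \left(4 + F\right) \left(F + Q\right)$)
$1 + E{\left(0,u{\left(-5 \right)} \right)} 38 = 1 + \left(-4 + \left(-6 - 5\right)^{2} + 4 \left(-6 - 5\right) + 4 \cdot 0 + \left(-6 - 5\right) 0\right) 38 = 1 + \left(-4 + \left(-11\right)^{2} + 4 \left(-11\right) + 0 - 0\right) 38 = 1 + \left(-4 + 121 - 44 + 0 + 0\right) 38 = 1 + 73 \cdot 38 = 1 + 2774 = 2775$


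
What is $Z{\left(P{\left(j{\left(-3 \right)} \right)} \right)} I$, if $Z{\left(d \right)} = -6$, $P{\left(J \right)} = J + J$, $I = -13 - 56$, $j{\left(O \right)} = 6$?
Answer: $414$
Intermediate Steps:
$I = -69$ ($I = -13 - 56 = -69$)
$P{\left(J \right)} = 2 J$
$Z{\left(P{\left(j{\left(-3 \right)} \right)} \right)} I = \left(-6\right) \left(-69\right) = 414$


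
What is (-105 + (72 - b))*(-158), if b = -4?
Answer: 4582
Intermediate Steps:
(-105 + (72 - b))*(-158) = (-105 + (72 - 1*(-4)))*(-158) = (-105 + (72 + 4))*(-158) = (-105 + 76)*(-158) = -29*(-158) = 4582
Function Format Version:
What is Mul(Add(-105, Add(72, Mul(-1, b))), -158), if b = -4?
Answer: 4582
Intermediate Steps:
Mul(Add(-105, Add(72, Mul(-1, b))), -158) = Mul(Add(-105, Add(72, Mul(-1, -4))), -158) = Mul(Add(-105, Add(72, 4)), -158) = Mul(Add(-105, 76), -158) = Mul(-29, -158) = 4582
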